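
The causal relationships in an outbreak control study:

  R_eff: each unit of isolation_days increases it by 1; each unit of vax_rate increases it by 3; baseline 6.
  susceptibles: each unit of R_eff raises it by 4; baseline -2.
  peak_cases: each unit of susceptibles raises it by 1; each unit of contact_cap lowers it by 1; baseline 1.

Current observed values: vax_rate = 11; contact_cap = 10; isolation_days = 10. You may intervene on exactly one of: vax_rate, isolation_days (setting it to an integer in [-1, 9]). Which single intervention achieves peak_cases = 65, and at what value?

set vax_rate = 1

Intervening on vax_rate: with other inputs at their observed values, peak_cases = 12*vax_rate + 53. Solving for 65 gives vax_rate = 1, within [-1, 9].
Intervening on isolation_days: peak_cases = 4*isolation_days + 145. Reaching 65 requires isolation_days = -20, outside [-1, 9].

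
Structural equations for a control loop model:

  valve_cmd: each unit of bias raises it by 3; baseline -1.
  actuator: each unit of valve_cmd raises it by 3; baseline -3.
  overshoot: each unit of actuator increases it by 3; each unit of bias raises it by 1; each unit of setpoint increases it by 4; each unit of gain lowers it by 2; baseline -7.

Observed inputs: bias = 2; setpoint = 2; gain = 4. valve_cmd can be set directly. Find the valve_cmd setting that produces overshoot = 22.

Intervening on valve_cmd fixes its value directly, overriding its dependence on bias.
Substituting into the overshoot equation gives overshoot = 9*valve_cmd - 14.
Solve 9*valve_cmd - 14 = 22: valve_cmd = (22 + 14) / 9 = 4.

valve_cmd = 4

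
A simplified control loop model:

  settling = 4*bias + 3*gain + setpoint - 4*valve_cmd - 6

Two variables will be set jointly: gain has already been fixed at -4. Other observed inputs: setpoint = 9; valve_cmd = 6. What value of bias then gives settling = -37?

bias = -1

With gain held at -4:
Substituting into the settling equation gives settling = 4*bias - 33.
Solve 4*bias - 33 = -37: bias = (-37 + 33) / 4 = -1.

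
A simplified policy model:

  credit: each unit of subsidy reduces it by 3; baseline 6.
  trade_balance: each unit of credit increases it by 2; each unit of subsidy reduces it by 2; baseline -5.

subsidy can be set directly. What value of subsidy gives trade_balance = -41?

subsidy = 6

Substituting into the trade_balance equation gives trade_balance = -8*subsidy + 7.
Solve -8*subsidy + 7 = -41: subsidy = (-41 - 7) / -8 = 6.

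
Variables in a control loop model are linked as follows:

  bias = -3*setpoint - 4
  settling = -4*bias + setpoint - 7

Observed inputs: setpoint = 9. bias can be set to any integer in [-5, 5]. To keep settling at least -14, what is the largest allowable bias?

bias = 4

Intervening on bias fixes its value directly, overriding its dependence on setpoint.
Substituting into the settling equation gives settling = -4*bias + 2.
Require -4*bias + 2 ≥ -14, so bias ≤ 4.
The largest integer in [-5, 5] satisfying this is 4.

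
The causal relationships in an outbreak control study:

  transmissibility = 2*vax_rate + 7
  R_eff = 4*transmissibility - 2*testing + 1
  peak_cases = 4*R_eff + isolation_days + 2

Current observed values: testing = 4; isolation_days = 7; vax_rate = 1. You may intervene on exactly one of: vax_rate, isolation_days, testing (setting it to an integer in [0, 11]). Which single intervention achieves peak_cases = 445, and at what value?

set vax_rate = 11

Intervening on vax_rate: with other inputs at their observed values, peak_cases = 32*vax_rate + 93. Solving for 445 gives vax_rate = 11, within [0, 11].
Intervening on isolation_days: peak_cases = isolation_days + 118. Reaching 445 requires isolation_days = 327, outside [0, 11].
Intervening on testing: peak_cases = -8*testing + 157. Reaching 445 requires testing = -36, outside [0, 11].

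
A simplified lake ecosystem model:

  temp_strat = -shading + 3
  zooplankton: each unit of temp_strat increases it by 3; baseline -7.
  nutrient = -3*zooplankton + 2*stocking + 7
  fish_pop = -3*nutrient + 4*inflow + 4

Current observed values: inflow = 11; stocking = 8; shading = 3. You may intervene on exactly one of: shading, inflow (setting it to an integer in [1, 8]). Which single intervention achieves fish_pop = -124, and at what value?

set inflow = 1

Intervening on shading: fish_pop = -27*shading - 3. Reaching -124 requires shading = 121/27, not an integer.
Intervening on inflow: with other inputs at their observed values, fish_pop = 4*inflow - 128. Solving for -124 gives inflow = 1, within [1, 8].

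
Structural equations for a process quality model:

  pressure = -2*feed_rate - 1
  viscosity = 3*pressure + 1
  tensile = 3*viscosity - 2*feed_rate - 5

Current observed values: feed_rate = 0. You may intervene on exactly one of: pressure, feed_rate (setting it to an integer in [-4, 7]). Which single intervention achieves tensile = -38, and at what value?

Intervening on pressure: with other inputs at their observed values, tensile = 9*pressure - 2. Solving for -38 gives pressure = -4, within [-4, 7].
Intervening on feed_rate: tensile = -20*feed_rate - 11. Reaching -38 requires feed_rate = 27/20, not an integer.

set pressure = -4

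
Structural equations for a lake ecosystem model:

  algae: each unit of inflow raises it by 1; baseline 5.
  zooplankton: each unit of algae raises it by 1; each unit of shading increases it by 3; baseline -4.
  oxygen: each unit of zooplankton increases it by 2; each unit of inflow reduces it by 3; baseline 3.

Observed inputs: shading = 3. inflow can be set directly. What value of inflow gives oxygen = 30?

inflow = -7

Substituting into the zooplankton equation gives zooplankton = inflow + 10.
Substituting into the oxygen equation gives oxygen = -inflow + 23.
Solve -inflow + 23 = 30: inflow = (30 - 23) / -1 = -7.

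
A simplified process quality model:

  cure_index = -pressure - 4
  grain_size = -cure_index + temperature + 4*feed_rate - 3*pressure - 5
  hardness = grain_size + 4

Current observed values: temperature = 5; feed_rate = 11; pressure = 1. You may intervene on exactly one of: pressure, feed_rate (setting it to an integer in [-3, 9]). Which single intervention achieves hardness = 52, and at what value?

Intervening on pressure: with other inputs at their observed values, hardness = -2*pressure + 52. Solving for 52 gives pressure = 0, within [-3, 9].
Intervening on feed_rate: hardness = 4*feed_rate + 6. Reaching 52 requires feed_rate = 23/2, not an integer.

set pressure = 0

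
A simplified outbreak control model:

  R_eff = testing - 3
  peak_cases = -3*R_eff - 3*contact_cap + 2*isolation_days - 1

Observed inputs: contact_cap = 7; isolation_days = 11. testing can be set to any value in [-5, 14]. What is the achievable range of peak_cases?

Substituting into the peak_cases equation gives peak_cases = -3*testing + 9.
Linear in testing, so extremes are at the endpoints: testing = -5 gives peak_cases = 24; testing = 14 gives peak_cases = -33.

-33 to 24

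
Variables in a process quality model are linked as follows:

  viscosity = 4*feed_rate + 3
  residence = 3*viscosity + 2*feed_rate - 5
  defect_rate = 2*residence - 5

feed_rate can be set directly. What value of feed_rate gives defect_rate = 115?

feed_rate = 4

Substituting into the residence equation gives residence = 14*feed_rate + 4.
Substituting into the defect_rate equation gives defect_rate = 28*feed_rate + 3.
Solve 28*feed_rate + 3 = 115: feed_rate = (115 - 3) / 28 = 4.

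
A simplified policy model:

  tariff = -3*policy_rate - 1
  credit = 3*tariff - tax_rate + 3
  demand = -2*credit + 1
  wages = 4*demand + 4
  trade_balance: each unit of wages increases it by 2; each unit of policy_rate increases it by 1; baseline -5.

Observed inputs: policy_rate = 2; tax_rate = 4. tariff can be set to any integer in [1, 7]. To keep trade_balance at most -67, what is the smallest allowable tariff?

Intervening on tariff fixes its value directly, overriding its dependence on policy_rate.
Substituting into the credit equation gives credit = 3*tariff - 1.
Substituting into the demand equation gives demand = -6*tariff + 3.
Substituting into the wages equation gives wages = -24*tariff + 16.
Substituting into the trade_balance equation gives trade_balance = -48*tariff + 29.
Require -48*tariff + 29 ≤ -67, so tariff ≥ 2.
The smallest integer in [1, 7] satisfying this is 2.

tariff = 2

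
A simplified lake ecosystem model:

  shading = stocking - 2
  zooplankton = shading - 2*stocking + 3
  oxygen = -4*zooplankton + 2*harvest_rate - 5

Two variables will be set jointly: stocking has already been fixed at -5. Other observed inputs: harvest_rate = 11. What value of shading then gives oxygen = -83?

shading = 12

With stocking held at -5:
Intervening on shading fixes its value directly, overriding its dependence on stocking.
Substituting into the zooplankton equation gives zooplankton = shading + 13.
oxygen becomes -4*shading - 35.
Solve -4*shading - 35 = -83: shading = (-83 + 35) / -4 = 12.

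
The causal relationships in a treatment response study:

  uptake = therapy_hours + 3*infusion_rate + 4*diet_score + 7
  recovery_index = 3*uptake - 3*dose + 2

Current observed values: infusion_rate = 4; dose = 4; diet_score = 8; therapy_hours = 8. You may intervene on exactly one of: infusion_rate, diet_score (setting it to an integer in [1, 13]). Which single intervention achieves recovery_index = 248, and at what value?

set infusion_rate = 13

Intervening on infusion_rate: with other inputs at their observed values, recovery_index = 9*infusion_rate + 131. Solving for 248 gives infusion_rate = 13, within [1, 13].
Intervening on diet_score: recovery_index = 12*diet_score + 71. Reaching 248 requires diet_score = 59/4, not an integer.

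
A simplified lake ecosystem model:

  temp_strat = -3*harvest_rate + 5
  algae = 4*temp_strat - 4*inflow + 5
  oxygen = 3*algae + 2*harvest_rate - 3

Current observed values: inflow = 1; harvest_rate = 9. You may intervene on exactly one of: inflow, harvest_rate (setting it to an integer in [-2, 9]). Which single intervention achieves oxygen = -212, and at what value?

set harvest_rate = 8

Intervening on inflow: oxygen = -12*inflow - 234. Reaching -212 requires inflow = -11/6, not an integer.
Intervening on harvest_rate: with other inputs at their observed values, oxygen = -34*harvest_rate + 60. Solving for -212 gives harvest_rate = 8, within [-2, 9].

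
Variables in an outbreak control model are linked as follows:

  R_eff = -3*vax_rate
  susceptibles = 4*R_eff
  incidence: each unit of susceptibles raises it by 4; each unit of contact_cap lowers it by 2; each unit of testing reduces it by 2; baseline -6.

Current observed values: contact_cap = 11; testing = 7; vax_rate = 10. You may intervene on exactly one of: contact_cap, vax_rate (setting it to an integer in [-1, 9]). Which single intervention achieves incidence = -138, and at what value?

set vax_rate = 2

Intervening on contact_cap: incidence = -2*contact_cap - 500. Reaching -138 requires contact_cap = -181, outside [-1, 9].
Intervening on vax_rate: with other inputs at their observed values, incidence = -48*vax_rate - 42. Solving for -138 gives vax_rate = 2, within [-1, 9].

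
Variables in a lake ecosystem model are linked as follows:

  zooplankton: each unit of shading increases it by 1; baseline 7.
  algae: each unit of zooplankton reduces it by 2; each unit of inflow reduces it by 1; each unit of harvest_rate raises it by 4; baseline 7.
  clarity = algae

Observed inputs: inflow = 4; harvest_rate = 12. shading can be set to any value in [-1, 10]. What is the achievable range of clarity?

17 to 39

Substituting into the algae equation gives algae = -2*shading + 37.
Substituting into the clarity equation gives clarity = -2*shading + 37.
Linear in shading, so extremes are at the endpoints: shading = -1 gives clarity = 39; shading = 10 gives clarity = 17.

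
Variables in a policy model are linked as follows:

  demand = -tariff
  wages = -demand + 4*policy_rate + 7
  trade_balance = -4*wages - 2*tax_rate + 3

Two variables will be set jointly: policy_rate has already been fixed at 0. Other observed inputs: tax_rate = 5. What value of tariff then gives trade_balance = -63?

tariff = 7

With policy_rate held at 0:
Substituting into the wages equation gives wages = tariff + 7.
Substituting into the trade_balance equation gives trade_balance = -4*tariff - 35.
Solve -4*tariff - 35 = -63: tariff = (-63 + 35) / -4 = 7.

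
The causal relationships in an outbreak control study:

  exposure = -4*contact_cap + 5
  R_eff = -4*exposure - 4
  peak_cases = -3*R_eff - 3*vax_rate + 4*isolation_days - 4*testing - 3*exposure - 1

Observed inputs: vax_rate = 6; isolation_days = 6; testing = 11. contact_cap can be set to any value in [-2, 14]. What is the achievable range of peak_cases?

-486 to 90

Substituting into the R_eff equation gives R_eff = 16*contact_cap - 24.
Substituting into the peak_cases equation gives peak_cases = -36*contact_cap + 18.
Linear in contact_cap, so extremes are at the endpoints: contact_cap = -2 gives peak_cases = 90; contact_cap = 14 gives peak_cases = -486.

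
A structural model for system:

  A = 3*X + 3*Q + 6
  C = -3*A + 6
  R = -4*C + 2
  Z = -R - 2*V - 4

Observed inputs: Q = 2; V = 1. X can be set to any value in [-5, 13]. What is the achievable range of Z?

-596 to 52

Substituting into the A equation gives A = 3*X + 12.
C becomes -9*X - 30.
Substituting into the R equation gives R = 36*X + 122.
Substituting into the Z equation gives Z = -36*X - 128.
Linear in X, so extremes are at the endpoints: X = -5 gives Z = 52; X = 13 gives Z = -596.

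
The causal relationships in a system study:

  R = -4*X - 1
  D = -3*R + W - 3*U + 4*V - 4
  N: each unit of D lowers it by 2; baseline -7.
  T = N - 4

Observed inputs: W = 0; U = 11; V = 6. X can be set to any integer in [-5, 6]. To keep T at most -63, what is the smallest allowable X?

Substituting into the D equation gives D = 12*X - 10.
Substituting into the N equation gives N = -24*X + 13.
This gives T = -24*X + 9.
Require -24*X + 9 ≤ -63, so X ≥ 3.
The smallest integer in [-5, 6] satisfying this is 3.

X = 3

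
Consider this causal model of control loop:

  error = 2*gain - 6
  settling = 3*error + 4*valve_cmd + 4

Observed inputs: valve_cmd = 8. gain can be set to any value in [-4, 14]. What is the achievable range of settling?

Substituting into the settling equation gives settling = 6*gain + 18.
Linear in gain, so extremes are at the endpoints: gain = -4 gives settling = -6; gain = 14 gives settling = 102.

-6 to 102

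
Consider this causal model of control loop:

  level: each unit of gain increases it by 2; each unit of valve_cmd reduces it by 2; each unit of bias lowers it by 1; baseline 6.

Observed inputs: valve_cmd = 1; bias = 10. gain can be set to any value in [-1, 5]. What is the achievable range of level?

-8 to 4

Substituting into the level equation gives level = 2*gain - 6.
Linear in gain, so extremes are at the endpoints: gain = -1 gives level = -8; gain = 5 gives level = 4.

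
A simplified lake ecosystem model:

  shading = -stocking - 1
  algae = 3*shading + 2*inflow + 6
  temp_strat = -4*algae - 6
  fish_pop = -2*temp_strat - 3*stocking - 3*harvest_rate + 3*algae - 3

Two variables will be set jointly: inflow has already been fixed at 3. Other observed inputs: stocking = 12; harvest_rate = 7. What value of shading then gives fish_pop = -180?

With inflow held at 3:
Intervening on shading fixes its value directly, overriding its dependence on stocking.
Substituting into the algae equation gives algae = 3*shading + 12.
So temp_strat = -12*shading - 54.
So fish_pop = 33*shading + 84.
Solve 33*shading + 84 = -180: shading = (-180 - 84) / 33 = -8.

shading = -8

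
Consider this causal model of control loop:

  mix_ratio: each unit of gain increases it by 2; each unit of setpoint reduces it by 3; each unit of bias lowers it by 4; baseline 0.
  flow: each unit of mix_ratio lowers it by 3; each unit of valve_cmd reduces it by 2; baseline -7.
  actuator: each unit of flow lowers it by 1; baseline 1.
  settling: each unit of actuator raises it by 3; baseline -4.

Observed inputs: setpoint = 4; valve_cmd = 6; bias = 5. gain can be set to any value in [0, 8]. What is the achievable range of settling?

-232 to -88

Substituting into the mix_ratio equation gives mix_ratio = 2*gain - 32.
So flow = -6*gain + 77.
Substituting into the actuator equation gives actuator = 6*gain - 76.
So settling = 18*gain - 232.
Linear in gain, so extremes are at the endpoints: gain = 0 gives settling = -232; gain = 8 gives settling = -88.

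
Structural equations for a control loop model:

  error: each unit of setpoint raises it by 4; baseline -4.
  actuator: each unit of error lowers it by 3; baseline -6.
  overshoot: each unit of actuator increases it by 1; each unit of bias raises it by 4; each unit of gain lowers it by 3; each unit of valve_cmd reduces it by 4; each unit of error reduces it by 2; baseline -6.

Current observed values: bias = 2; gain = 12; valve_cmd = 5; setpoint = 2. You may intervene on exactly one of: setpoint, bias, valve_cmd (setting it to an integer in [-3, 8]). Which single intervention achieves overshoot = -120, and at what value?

Intervening on setpoint: with other inputs at their observed values, overshoot = -20*setpoint - 40. Solving for -120 gives setpoint = 4, within [-3, 8].
Intervening on bias: overshoot = 4*bias - 88. Reaching -120 requires bias = -8, outside [-3, 8].
Intervening on valve_cmd: overshoot = -4*valve_cmd - 60. Reaching -120 requires valve_cmd = 15, outside [-3, 8].

set setpoint = 4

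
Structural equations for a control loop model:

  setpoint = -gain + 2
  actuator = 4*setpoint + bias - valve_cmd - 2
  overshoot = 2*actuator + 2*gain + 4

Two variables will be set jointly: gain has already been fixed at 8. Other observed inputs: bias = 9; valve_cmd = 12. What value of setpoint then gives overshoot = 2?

setpoint = -1

With gain held at 8:
Intervening on setpoint fixes its value directly, overriding its dependence on gain.
Substituting into the actuator equation gives actuator = 4*setpoint - 5.
Substituting into the overshoot equation gives overshoot = 8*setpoint + 10.
Solve 8*setpoint + 10 = 2: setpoint = (2 - 10) / 8 = -1.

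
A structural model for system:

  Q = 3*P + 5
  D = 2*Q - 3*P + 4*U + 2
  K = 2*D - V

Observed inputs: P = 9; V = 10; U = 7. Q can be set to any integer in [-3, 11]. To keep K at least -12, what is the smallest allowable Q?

Intervening on Q fixes its value directly, overriding its dependence on P.
Substituting into the D equation gives D = 2*Q + 3.
Substituting into the K equation gives K = 4*Q - 4.
Require 4*Q - 4 ≥ -12, so Q ≥ -2.
The smallest integer in [-3, 11] satisfying this is -2.

Q = -2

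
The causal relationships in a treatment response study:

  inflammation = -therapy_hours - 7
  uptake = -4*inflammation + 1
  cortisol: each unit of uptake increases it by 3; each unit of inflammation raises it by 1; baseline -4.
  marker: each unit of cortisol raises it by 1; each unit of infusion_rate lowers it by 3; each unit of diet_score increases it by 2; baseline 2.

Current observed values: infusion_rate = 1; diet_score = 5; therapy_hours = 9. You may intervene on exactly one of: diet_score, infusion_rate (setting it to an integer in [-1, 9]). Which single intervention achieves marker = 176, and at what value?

Intervening on diet_score: with other inputs at their observed values, marker = 2*diet_score + 174. Solving for 176 gives diet_score = 1, within [-1, 9].
Intervening on infusion_rate: marker = -3*infusion_rate + 187. Reaching 176 requires infusion_rate = 11/3, not an integer.

set diet_score = 1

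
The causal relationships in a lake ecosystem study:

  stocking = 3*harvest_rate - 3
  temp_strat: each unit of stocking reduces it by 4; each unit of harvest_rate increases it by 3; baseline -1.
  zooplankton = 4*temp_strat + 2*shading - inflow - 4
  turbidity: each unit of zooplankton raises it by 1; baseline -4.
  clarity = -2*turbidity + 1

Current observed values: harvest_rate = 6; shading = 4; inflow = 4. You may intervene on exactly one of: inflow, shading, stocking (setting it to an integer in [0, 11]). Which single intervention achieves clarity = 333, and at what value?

set shading = 9

Intervening on inflow: clarity = 2*inflow + 345. Reaching 333 requires inflow = -6, outside [0, 11].
Intervening on shading: with other inputs at their observed values, clarity = -4*shading + 369. Solving for 333 gives shading = 9, within [0, 11].
Intervening on stocking: clarity = 32*stocking - 127. Reaching 333 requires stocking = 115/8, not an integer.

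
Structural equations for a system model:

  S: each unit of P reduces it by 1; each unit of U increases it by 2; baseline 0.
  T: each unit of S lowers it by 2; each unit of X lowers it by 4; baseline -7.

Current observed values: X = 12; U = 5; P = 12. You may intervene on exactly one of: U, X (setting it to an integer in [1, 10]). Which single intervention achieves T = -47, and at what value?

set U = 4

Intervening on U: with other inputs at their observed values, T = -4*U - 31. Solving for -47 gives U = 4, within [1, 10].
Intervening on X: T = -4*X - 3. Reaching -47 requires X = 11, outside [1, 10].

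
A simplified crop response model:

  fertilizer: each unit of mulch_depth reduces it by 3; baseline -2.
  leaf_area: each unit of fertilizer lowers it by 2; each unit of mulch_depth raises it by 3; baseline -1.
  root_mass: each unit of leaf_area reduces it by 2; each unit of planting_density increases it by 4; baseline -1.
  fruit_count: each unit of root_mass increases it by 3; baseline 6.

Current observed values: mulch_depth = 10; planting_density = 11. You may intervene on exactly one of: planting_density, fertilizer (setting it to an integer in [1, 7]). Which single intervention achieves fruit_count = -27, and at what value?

set fertilizer = 1

Intervening on planting_density: fruit_count = 12*planting_density - 555. Reaching -27 requires planting_density = 44, outside [1, 7].
Intervening on fertilizer: with other inputs at their observed values, fruit_count = 12*fertilizer - 39. Solving for -27 gives fertilizer = 1, within [1, 7].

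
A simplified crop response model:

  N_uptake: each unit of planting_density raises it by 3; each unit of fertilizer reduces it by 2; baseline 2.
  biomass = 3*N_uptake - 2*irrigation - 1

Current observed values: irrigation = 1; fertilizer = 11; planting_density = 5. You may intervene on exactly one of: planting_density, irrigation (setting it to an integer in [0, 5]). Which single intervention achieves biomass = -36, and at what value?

set planting_density = 3

Intervening on planting_density: with other inputs at their observed values, biomass = 9*planting_density - 63. Solving for -36 gives planting_density = 3, within [0, 5].
Intervening on irrigation: biomass = -2*irrigation - 16. Reaching -36 requires irrigation = 10, outside [0, 5].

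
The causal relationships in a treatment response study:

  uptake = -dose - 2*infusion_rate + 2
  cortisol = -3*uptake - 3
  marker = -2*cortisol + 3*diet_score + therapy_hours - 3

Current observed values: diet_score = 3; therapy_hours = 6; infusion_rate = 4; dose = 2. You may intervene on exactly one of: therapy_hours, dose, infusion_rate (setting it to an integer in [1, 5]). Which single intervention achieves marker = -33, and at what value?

set therapy_hours = 3

Intervening on therapy_hours: with other inputs at their observed values, marker = therapy_hours - 36. Solving for -33 gives therapy_hours = 3, within [1, 5].
Intervening on dose: marker = -6*dose - 18. Reaching -33 requires dose = 5/2, not an integer.
Intervening on infusion_rate: marker = -12*infusion_rate + 18. Reaching -33 requires infusion_rate = 17/4, not an integer.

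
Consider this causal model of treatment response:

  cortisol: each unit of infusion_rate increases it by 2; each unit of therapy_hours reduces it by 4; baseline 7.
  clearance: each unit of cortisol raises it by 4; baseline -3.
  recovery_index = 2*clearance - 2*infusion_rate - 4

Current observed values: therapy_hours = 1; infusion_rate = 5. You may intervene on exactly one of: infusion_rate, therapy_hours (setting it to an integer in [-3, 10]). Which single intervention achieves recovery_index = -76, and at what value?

set therapy_hours = 6

Intervening on infusion_rate: recovery_index = 14*infusion_rate + 14. Reaching -76 requires infusion_rate = -45/7, not an integer.
Intervening on therapy_hours: with other inputs at their observed values, recovery_index = -32*therapy_hours + 116. Solving for -76 gives therapy_hours = 6, within [-3, 10].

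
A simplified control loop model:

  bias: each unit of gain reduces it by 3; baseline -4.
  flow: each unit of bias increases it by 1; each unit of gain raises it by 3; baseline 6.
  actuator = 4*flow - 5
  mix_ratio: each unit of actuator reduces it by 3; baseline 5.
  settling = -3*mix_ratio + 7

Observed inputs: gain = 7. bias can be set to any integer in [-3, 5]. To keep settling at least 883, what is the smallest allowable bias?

Intervening on bias fixes its value directly, overriding its dependence on gain.
Substituting into the flow equation gives flow = bias + 27.
Substituting into the actuator equation gives actuator = 4*bias + 103.
Substituting into the mix_ratio equation gives mix_ratio = -12*bias - 304.
settling becomes 36*bias + 919.
Require 36*bias + 919 ≥ 883, so bias ≥ -1.
The smallest integer in [-3, 5] satisfying this is -1.

bias = -1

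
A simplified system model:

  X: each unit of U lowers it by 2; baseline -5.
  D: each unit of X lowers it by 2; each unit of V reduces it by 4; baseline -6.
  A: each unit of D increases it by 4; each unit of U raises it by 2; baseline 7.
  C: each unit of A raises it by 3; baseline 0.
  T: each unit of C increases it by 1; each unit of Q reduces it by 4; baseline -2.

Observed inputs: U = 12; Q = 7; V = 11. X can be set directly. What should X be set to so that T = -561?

X = 1

Intervening on X fixes its value directly, overriding its dependence on U.
Substituting into the D equation gives D = -2*X - 50.
A becomes -8*X - 169.
Substituting into the C equation gives C = -24*X - 507.
Substituting into the T equation gives T = -24*X - 537.
Solve -24*X - 537 = -561: X = (-561 + 537) / -24 = 1.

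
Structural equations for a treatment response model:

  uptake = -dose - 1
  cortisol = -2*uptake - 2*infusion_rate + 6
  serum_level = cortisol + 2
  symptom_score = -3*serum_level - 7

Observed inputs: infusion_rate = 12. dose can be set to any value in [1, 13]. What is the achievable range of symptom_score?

Substituting into the cortisol equation gives cortisol = 2*dose - 16.
Substituting into the serum_level equation gives serum_level = 2*dose - 14.
So symptom_score = -6*dose + 35.
Linear in dose, so extremes are at the endpoints: dose = 1 gives symptom_score = 29; dose = 13 gives symptom_score = -43.

-43 to 29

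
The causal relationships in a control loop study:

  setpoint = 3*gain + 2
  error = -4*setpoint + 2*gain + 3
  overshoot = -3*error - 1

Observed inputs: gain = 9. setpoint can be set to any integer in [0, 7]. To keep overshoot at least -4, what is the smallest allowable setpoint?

Intervening on setpoint fixes its value directly, overriding its dependence on gain.
Substituting into the error equation gives error = -4*setpoint + 21.
overshoot becomes 12*setpoint - 64.
Require 12*setpoint - 64 ≥ -4, so setpoint ≥ 5.
The smallest integer in [0, 7] satisfying this is 5.

setpoint = 5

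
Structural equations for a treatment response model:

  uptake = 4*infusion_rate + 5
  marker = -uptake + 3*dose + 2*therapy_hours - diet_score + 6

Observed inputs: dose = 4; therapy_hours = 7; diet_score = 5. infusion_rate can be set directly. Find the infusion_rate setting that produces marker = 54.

infusion_rate = -8

Substituting into the marker equation gives marker = -4*infusion_rate + 22.
Solve -4*infusion_rate + 22 = 54: infusion_rate = (54 - 22) / -4 = -8.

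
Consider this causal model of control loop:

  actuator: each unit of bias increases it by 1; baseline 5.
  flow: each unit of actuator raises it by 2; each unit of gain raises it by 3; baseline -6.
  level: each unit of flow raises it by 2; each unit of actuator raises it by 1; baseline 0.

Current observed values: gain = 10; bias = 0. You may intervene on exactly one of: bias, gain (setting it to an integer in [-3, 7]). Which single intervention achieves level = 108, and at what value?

Intervening on bias: with other inputs at their observed values, level = 5*bias + 73. Solving for 108 gives bias = 7, within [-3, 7].
Intervening on gain: level = 6*gain + 13. Reaching 108 requires gain = 95/6, not an integer.

set bias = 7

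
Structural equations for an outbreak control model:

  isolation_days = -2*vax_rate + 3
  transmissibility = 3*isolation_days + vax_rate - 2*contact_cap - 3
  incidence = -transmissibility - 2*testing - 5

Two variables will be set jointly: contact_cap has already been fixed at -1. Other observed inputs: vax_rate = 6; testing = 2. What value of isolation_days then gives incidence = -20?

With contact_cap held at -1:
Intervening on isolation_days fixes its value directly, overriding its dependence on vax_rate.
Substituting into the transmissibility equation gives transmissibility = 3*isolation_days + 5.
This gives incidence = -3*isolation_days - 14.
Solve -3*isolation_days - 14 = -20: isolation_days = (-20 + 14) / -3 = 2.

isolation_days = 2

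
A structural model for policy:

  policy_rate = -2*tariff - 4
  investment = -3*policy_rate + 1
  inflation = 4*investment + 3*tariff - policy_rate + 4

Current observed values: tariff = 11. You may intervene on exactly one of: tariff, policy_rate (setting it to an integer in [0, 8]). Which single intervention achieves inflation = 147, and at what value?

set tariff = 3

Intervening on tariff: with other inputs at their observed values, inflation = 29*tariff + 60. Solving for 147 gives tariff = 3, within [0, 8].
Intervening on policy_rate: inflation = -13*policy_rate + 41. Reaching 147 requires policy_rate = -106/13, not an integer.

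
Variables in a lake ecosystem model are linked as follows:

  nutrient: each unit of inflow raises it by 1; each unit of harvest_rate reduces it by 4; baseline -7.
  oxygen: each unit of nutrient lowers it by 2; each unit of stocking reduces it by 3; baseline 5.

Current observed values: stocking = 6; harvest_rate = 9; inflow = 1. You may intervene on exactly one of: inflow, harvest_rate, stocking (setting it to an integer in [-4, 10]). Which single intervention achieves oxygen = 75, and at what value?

set inflow = -1

Intervening on inflow: with other inputs at their observed values, oxygen = -2*inflow + 73. Solving for 75 gives inflow = -1, within [-4, 10].
Intervening on harvest_rate: oxygen = 8*harvest_rate - 1. Reaching 75 requires harvest_rate = 19/2, not an integer.
Intervening on stocking: oxygen = -3*stocking + 89. Reaching 75 requires stocking = 14/3, not an integer.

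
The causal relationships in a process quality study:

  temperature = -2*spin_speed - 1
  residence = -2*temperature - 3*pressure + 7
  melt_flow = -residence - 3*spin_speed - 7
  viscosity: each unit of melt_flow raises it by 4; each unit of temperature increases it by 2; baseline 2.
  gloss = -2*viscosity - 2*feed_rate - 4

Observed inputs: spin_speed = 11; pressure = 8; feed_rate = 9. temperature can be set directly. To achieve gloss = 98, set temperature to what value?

temperature = 3

Intervening on temperature fixes its value directly, overriding its dependence on spin_speed.
Substituting into the residence equation gives residence = -2*temperature - 17.
Substituting into the melt_flow equation gives melt_flow = 2*temperature - 23.
So viscosity = 10*temperature - 90.
Substituting into the gloss equation gives gloss = -20*temperature + 158.
Solve -20*temperature + 158 = 98: temperature = (98 - 158) / -20 = 3.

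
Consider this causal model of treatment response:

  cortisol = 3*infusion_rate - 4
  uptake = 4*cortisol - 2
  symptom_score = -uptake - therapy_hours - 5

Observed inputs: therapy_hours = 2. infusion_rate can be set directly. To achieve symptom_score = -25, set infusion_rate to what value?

infusion_rate = 3

Substituting into the uptake equation gives uptake = 12*infusion_rate - 18.
Substituting into the symptom_score equation gives symptom_score = -12*infusion_rate + 11.
Solve -12*infusion_rate + 11 = -25: infusion_rate = (-25 - 11) / -12 = 3.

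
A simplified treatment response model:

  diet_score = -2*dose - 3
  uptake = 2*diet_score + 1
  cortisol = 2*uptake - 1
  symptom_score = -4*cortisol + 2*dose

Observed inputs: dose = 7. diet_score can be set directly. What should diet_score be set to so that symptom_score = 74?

diet_score = -4

Intervening on diet_score fixes its value directly, overriding its dependence on dose.
Substituting into the cortisol equation gives cortisol = 4*diet_score + 1.
Substituting into the symptom_score equation gives symptom_score = -16*diet_score + 10.
Solve -16*diet_score + 10 = 74: diet_score = (74 - 10) / -16 = -4.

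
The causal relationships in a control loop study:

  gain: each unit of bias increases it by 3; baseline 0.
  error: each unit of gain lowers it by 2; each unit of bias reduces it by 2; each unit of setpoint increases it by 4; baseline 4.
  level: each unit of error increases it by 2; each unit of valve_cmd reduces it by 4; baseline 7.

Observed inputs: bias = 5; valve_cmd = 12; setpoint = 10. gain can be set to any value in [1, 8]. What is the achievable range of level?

-5 to 23

Intervening on gain fixes its value directly, overriding its dependence on bias.
Substituting into the error equation gives error = -2*gain + 34.
level becomes -4*gain + 27.
Linear in gain, so extremes are at the endpoints: gain = 1 gives level = 23; gain = 8 gives level = -5.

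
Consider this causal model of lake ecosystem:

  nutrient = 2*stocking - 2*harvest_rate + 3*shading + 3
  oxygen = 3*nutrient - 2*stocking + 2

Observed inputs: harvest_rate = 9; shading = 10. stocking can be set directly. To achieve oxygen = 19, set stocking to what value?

Substituting into the nutrient equation gives nutrient = 2*stocking + 15.
oxygen becomes 4*stocking + 47.
Solve 4*stocking + 47 = 19: stocking = (19 - 47) / 4 = -7.

stocking = -7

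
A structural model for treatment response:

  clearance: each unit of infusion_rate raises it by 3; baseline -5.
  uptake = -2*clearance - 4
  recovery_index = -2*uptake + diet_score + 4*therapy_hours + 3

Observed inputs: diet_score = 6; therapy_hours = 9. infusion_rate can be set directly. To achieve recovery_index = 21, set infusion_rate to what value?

infusion_rate = -1

Substituting into the uptake equation gives uptake = -6*infusion_rate + 6.
This gives recovery_index = 12*infusion_rate + 33.
Solve 12*infusion_rate + 33 = 21: infusion_rate = (21 - 33) / 12 = -1.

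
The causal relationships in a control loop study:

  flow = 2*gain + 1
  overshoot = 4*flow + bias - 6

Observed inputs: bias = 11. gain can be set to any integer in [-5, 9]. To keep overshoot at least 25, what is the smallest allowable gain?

Substituting into the overshoot equation gives overshoot = 8*gain + 9.
Require 8*gain + 9 ≥ 25, so gain ≥ 2.
The smallest integer in [-5, 9] satisfying this is 2.

gain = 2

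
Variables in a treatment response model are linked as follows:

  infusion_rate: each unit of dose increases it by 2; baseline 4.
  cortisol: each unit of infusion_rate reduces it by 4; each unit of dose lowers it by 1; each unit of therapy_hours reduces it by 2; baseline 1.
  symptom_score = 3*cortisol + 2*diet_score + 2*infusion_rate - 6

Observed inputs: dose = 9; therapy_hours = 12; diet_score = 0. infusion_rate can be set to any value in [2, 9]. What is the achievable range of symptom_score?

-192 to -122

Intervening on infusion_rate fixes its value directly, overriding its dependence on dose.
Substituting into the cortisol equation gives cortisol = -4*infusion_rate - 32.
This gives symptom_score = -10*infusion_rate - 102.
Linear in infusion_rate, so extremes are at the endpoints: infusion_rate = 2 gives symptom_score = -122; infusion_rate = 9 gives symptom_score = -192.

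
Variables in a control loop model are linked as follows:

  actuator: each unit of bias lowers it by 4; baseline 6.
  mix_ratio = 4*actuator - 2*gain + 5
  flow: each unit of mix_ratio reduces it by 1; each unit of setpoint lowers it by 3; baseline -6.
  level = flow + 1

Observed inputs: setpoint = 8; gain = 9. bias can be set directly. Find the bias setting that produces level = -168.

bias = -8

Substituting into the mix_ratio equation gives mix_ratio = -16*bias + 11.
So flow = 16*bias - 41.
level becomes 16*bias - 40.
Solve 16*bias - 40 = -168: bias = (-168 + 40) / 16 = -8.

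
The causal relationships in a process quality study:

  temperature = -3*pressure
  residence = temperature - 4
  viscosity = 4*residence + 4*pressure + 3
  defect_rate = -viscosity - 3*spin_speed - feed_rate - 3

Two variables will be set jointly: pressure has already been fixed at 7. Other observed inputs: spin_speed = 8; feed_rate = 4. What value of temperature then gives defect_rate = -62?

With pressure held at 7:
Intervening on temperature fixes its value directly, overriding its dependence on pressure.
Substituting into the viscosity equation gives viscosity = 4*temperature + 15.
Substituting into the defect_rate equation gives defect_rate = -4*temperature - 46.
Solve -4*temperature - 46 = -62: temperature = (-62 + 46) / -4 = 4.

temperature = 4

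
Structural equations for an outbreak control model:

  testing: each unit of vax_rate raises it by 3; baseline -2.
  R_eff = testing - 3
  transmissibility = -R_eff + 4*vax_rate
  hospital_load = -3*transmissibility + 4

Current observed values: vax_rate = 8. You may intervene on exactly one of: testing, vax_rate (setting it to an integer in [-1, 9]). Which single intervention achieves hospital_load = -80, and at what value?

set testing = 7

Intervening on testing: with other inputs at their observed values, hospital_load = 3*testing - 101. Solving for -80 gives testing = 7, within [-1, 9].
Intervening on vax_rate: hospital_load = -3*vax_rate - 11. Reaching -80 requires vax_rate = 23, outside [-1, 9].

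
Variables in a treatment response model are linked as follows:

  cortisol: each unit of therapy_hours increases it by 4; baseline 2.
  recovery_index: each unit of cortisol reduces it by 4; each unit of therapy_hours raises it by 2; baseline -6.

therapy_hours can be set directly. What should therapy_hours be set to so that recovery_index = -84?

therapy_hours = 5

Substituting into the recovery_index equation gives recovery_index = -14*therapy_hours - 14.
Solve -14*therapy_hours - 14 = -84: therapy_hours = (-84 + 14) / -14 = 5.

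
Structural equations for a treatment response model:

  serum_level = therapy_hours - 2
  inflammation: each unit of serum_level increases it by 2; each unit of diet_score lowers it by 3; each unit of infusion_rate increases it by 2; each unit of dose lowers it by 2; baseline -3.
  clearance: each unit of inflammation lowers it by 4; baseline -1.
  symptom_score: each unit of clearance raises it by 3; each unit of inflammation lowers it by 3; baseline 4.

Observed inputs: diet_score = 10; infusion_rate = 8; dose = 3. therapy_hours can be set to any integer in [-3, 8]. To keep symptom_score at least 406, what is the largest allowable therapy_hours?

Substituting into the inflammation equation gives inflammation = 2*therapy_hours - 27.
clearance becomes -8*therapy_hours + 107.
symptom_score becomes -30*therapy_hours + 406.
Require -30*therapy_hours + 406 ≥ 406, so therapy_hours ≤ 0.
The largest integer in [-3, 8] satisfying this is 0.

therapy_hours = 0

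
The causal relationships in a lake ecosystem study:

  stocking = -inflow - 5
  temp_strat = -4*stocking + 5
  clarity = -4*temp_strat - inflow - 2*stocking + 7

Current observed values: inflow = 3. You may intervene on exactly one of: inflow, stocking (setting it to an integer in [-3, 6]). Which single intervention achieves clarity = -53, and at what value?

set inflow = -2

Intervening on inflow: with other inputs at their observed values, clarity = -15*inflow - 83. Solving for -53 gives inflow = -2, within [-3, 6].
Intervening on stocking: clarity = 14*stocking - 16. Reaching -53 requires stocking = -37/14, not an integer.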